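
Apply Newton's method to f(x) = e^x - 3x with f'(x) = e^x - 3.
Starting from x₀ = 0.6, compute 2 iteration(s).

f(x) = e^x - 3x
f'(x) = e^x - 3
x₀ = 0.6

Newton-Raphson formula: x_{n+1} = x_n - f(x_n)/f'(x_n)

Iteration 1:
  f(0.600000) = 0.022119
  f'(0.600000) = -1.177881
  x_1 = 0.600000 - 0.022119/(-1.177881) = 0.618778
Iteration 2:
  f(0.618778) = 0.000323
  f'(0.618778) = -1.143341
  x_2 = 0.618778 - 0.000323/(-1.143341) = 0.619061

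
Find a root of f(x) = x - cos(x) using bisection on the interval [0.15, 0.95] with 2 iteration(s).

f(x) = x - cos(x)
Initial interval: [0.15, 0.95]

Iteration 1:
  c_1 = (0.150000 + 0.950000)/2 = 0.550000
  f(c_1) = f(0.550000) = -0.302525
  f(a) × f(c) ≥ 0, new interval: [0.550000, 0.950000]
Iteration 2:
  c_2 = (0.550000 + 0.950000)/2 = 0.750000
  f(c_2) = f(0.750000) = 0.018311
  f(a) × f(c) < 0, new interval: [0.550000, 0.750000]

After 2 iteration(s), the approximation is c_2 = 0.750000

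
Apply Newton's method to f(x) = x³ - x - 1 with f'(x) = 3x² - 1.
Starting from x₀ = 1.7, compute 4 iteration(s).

f(x) = x³ - x - 1
f'(x) = 3x² - 1
x₀ = 1.7

Newton-Raphson formula: x_{n+1} = x_n - f(x_n)/f'(x_n)

Iteration 1:
  f(1.700000) = 2.213000
  f'(1.700000) = 7.670000
  x_1 = 1.700000 - 2.213000/7.670000 = 1.411473
Iteration 2:
  f(1.411473) = 0.400544
  f'(1.411473) = 4.976770
  x_2 = 1.411473 - 0.400544/4.976770 = 1.330991
Iteration 3:
  f(1.330991) = 0.026907
  f'(1.330991) = 4.314608
  x_3 = 1.330991 - 0.026907/4.314608 = 1.324754
Iteration 4:
  f(1.324754) = 0.000155
  f'(1.324754) = 4.264922
  x_4 = 1.324754 - 0.000155/4.264922 = 1.324718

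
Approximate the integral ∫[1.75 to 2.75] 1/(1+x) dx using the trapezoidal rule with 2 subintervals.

f(x) = 1/(1+x)
a = 1.75, b = 2.75, n = 2
h = (b - a)/n = 0.500000

Trapezoidal rule: (h/2)[f(x₀) + 2f(x₁) + 2f(x₂) + ... + f(xₙ)]

x_0 = 1.7500, f(x_0) = 0.363636, coefficient = 1
x_1 = 2.2500, f(x_1) = 0.307692, coefficient = 2
x_2 = 2.7500, f(x_2) = 0.266667, coefficient = 1

I ≈ (0.500000/2) × 1.245688 = 0.311422
Exact value: 0.310155
Error: 0.001267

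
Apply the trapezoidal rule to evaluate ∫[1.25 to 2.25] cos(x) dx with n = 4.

f(x) = cos(x)
a = 1.25, b = 2.25, n = 4
h = (b - a)/n = 0.250000

Trapezoidal rule: (h/2)[f(x₀) + 2f(x₁) + 2f(x₂) + ... + f(xₙ)]

x_0 = 1.2500, f(x_0) = 0.315322, coefficient = 1
x_1 = 1.5000, f(x_1) = 0.070737, coefficient = 2
x_2 = 1.7500, f(x_2) = -0.178246, coefficient = 2
x_3 = 2.0000, f(x_3) = -0.416147, coefficient = 2
x_4 = 2.2500, f(x_4) = -0.628174, coefficient = 1

I ≈ (0.250000/2) × -1.360163 = -0.170020
Exact value: -0.170911
Error: 0.000891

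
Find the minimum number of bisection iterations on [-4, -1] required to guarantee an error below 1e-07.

We need (b-a)/2^n ≤ 1e-07
(-1 - (-4))/2^n ≤ 1e-07
3/2^n ≤ 1e-07
2^n ≥ 30000000
n ≥ log₂(30000000) = 24.84
n ≥ 25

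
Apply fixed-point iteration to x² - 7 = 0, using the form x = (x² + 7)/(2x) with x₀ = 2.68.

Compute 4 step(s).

Equation: x² - 7 = 0
Fixed-point form: x = (x² + 7)/(2x)
x₀ = 2.68

x_1 = g(2.680000) = 2.645970
x_2 = g(2.645970) = 2.645751
x_3 = g(2.645751) = 2.645751
x_4 = g(2.645751) = 2.645751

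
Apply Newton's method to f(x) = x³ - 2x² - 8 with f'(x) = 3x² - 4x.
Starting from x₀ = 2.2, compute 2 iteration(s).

f(x) = x³ - 2x² - 8
f'(x) = 3x² - 4x
x₀ = 2.2

Newton-Raphson formula: x_{n+1} = x_n - f(x_n)/f'(x_n)

Iteration 1:
  f(2.200000) = -7.032000
  f'(2.200000) = 5.720000
  x_1 = 2.200000 - (-7.032000)/5.720000 = 3.429371
Iteration 2:
  f(3.429371) = 8.810232
  f'(3.429371) = 21.564266
  x_2 = 3.429371 - 8.810232/21.564266 = 3.020814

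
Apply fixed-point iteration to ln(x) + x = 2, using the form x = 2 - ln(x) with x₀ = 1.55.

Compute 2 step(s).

Equation: ln(x) + x = 2
Fixed-point form: x = 2 - ln(x)
x₀ = 1.55

x_1 = g(1.550000) = 1.561745
x_2 = g(1.561745) = 1.554196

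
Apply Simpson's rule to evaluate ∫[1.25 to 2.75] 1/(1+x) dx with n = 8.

f(x) = 1/(1+x)
a = 1.25, b = 2.75, n = 8
h = (b - a)/n = 0.187500

Simpson's rule: (h/3)[f(x₀) + 4f(x₁) + 2f(x₂) + ... + f(xₙ)]

x_0 = 1.2500, f(x_0) = 0.444444, coefficient = 1
x_1 = 1.4375, f(x_1) = 0.410256, coefficient = 4
x_2 = 1.6250, f(x_2) = 0.380952, coefficient = 2
x_3 = 1.8125, f(x_3) = 0.355556, coefficient = 4
x_4 = 2.0000, f(x_4) = 0.333333, coefficient = 2
x_5 = 2.1875, f(x_5) = 0.313725, coefficient = 4
x_6 = 2.3750, f(x_6) = 0.296296, coefficient = 2
x_7 = 2.5625, f(x_7) = 0.280702, coefficient = 4
x_8 = 2.7500, f(x_8) = 0.266667, coefficient = 1

I ≈ (0.187500/3) × 8.173232 = 0.510827
Exact value: 0.510826
Error: 0.000001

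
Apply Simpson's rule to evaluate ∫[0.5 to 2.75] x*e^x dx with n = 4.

f(x) = x*e^x
a = 0.5, b = 2.75, n = 4
h = (b - a)/n = 0.562500

Simpson's rule: (h/3)[f(x₀) + 4f(x₁) + 2f(x₂) + ... + f(xₙ)]

x_0 = 0.5000, f(x_0) = 0.824361, coefficient = 1
x_1 = 1.0625, f(x_1) = 3.074446, coefficient = 4
x_2 = 1.6250, f(x_2) = 8.252431, coefficient = 2
x_3 = 2.1875, f(x_3) = 19.496975, coefficient = 4
x_4 = 2.7500, f(x_4) = 43.017238, coefficient = 1

I ≈ (0.562500/3) × 150.632144 = 28.243527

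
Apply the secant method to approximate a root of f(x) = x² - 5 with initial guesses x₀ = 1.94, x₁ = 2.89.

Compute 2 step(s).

f(x) = x² - 5
x₀ = 1.94, x₁ = 2.89

Secant formula: x_{n+1} = x_n - f(x_n)(x_n - x_{n-1})/(f(x_n) - f(x_{n-1}))

Iteration 1:
  f(1.940000) = -1.236400
  f(2.890000) = 3.352100
  x_2 = 2.890000 - 3.352100×(2.890000 - 1.940000)/(3.352100 - (-1.236400))
       = 2.195983
Iteration 2:
  f(2.890000) = 3.352100
  f(2.195983) = -0.177657
  x_3 = 2.195983 - (-0.177657)×(2.195983 - 2.890000)/(-0.177657 - 3.352100)
       = 2.230914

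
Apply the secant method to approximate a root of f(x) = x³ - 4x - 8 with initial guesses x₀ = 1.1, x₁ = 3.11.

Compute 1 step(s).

f(x) = x³ - 4x - 8
x₀ = 1.1, x₁ = 3.11

Secant formula: x_{n+1} = x_n - f(x_n)(x_n - x_{n-1})/(f(x_n) - f(x_{n-1}))

Iteration 1:
  f(1.100000) = -11.069000
  f(3.110000) = 9.640231
  x_2 = 3.110000 - 9.640231×(3.110000 - 1.100000)/(9.640231 - (-11.069000))
       = 2.174337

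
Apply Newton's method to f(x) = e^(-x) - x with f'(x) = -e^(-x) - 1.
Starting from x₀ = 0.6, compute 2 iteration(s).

f(x) = e^(-x) - x
f'(x) = -e^(-x) - 1
x₀ = 0.6

Newton-Raphson formula: x_{n+1} = x_n - f(x_n)/f'(x_n)

Iteration 1:
  f(0.600000) = -0.051188
  f'(0.600000) = -1.548812
  x_1 = 0.600000 - (-0.051188)/(-1.548812) = 0.566950
Iteration 2:
  f(0.566950) = 0.000303
  f'(0.566950) = -1.567253
  x_2 = 0.566950 - 0.000303/(-1.567253) = 0.567143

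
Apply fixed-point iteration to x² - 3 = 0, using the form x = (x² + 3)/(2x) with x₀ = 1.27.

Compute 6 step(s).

Equation: x² - 3 = 0
Fixed-point form: x = (x² + 3)/(2x)
x₀ = 1.27

x_1 = g(1.270000) = 1.816102
x_2 = g(1.816102) = 1.733996
x_3 = g(1.733996) = 1.732052
x_4 = g(1.732052) = 1.732051
x_5 = g(1.732051) = 1.732051
x_6 = g(1.732051) = 1.732051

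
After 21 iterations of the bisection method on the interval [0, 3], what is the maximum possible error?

Bisection error bound: |error| ≤ (b-a)/2^n
|error| ≤ (3 - 0)/2^21 = 3/2^21
|error| ≤ 0.0000014305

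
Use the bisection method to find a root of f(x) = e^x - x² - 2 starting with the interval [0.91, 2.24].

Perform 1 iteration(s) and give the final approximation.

f(x) = e^x - x² - 2
Initial interval: [0.91, 2.24]

Iteration 1:
  c_1 = (0.910000 + 2.240000)/2 = 1.575000
  f(c_1) = f(1.575000) = 0.350117
  f(a) × f(c) < 0, new interval: [0.910000, 1.575000]

After 1 iteration(s), the approximation is c_1 = 1.575000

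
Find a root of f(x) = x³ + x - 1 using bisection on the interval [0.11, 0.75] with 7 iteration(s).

f(x) = x³ + x - 1
Initial interval: [0.11, 0.75]

Iteration 1:
  c_1 = (0.110000 + 0.750000)/2 = 0.430000
  f(c_1) = f(0.430000) = -0.490493
  f(a) × f(c) ≥ 0, new interval: [0.430000, 0.750000]
Iteration 2:
  c_2 = (0.430000 + 0.750000)/2 = 0.590000
  f(c_2) = f(0.590000) = -0.204621
  f(a) × f(c) ≥ 0, new interval: [0.590000, 0.750000]
Iteration 3:
  c_3 = (0.590000 + 0.750000)/2 = 0.670000
  f(c_3) = f(0.670000) = -0.029237
  f(a) × f(c) ≥ 0, new interval: [0.670000, 0.750000]
Iteration 4:
  c_4 = (0.670000 + 0.750000)/2 = 0.710000
  f(c_4) = f(0.710000) = 0.067911
  f(a) × f(c) < 0, new interval: [0.670000, 0.710000]
Iteration 5:
  c_5 = (0.670000 + 0.710000)/2 = 0.690000
  f(c_5) = f(0.690000) = 0.018509
  f(a) × f(c) < 0, new interval: [0.670000, 0.690000]
Iteration 6:
  c_6 = (0.670000 + 0.690000)/2 = 0.680000
  f(c_6) = f(0.680000) = -0.005568
  f(a) × f(c) ≥ 0, new interval: [0.680000, 0.690000]
Iteration 7:
  c_7 = (0.680000 + 0.690000)/2 = 0.685000
  f(c_7) = f(0.685000) = 0.006419
  f(a) × f(c) < 0, new interval: [0.680000, 0.685000]

After 7 iteration(s), the approximation is c_7 = 0.685000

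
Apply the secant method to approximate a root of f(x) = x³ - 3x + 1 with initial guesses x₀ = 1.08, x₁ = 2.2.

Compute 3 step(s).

f(x) = x³ - 3x + 1
x₀ = 1.08, x₁ = 2.2

Secant formula: x_{n+1} = x_n - f(x_n)(x_n - x_{n-1})/(f(x_n) - f(x_{n-1}))

Iteration 1:
  f(1.080000) = -0.980288
  f(2.200000) = 5.048000
  x_2 = 2.200000 - 5.048000×(2.200000 - 1.080000)/(5.048000 - (-0.980288))
       = 1.262128
Iteration 2:
  f(2.200000) = 5.048000
  f(1.262128) = -0.775855
  x_3 = 1.262128 - (-0.775855)×(1.262128 - 2.200000)/(-0.775855 - 5.048000)
       = 1.387072
Iteration 3:
  f(1.262128) = -0.775855
  f(1.387072) = -0.492533
  x_4 = 1.387072 - (-0.492533)×(1.387072 - 1.262128)/(-0.492533 - (-0.775855))
       = 1.604277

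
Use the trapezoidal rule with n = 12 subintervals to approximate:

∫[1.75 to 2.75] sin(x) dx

f(x) = sin(x)
a = 1.75, b = 2.75, n = 12
h = (b - a)/n = 0.083333

Trapezoidal rule: (h/2)[f(x₀) + 2f(x₁) + 2f(x₂) + ... + f(xₙ)]

x_0 = 1.7500, f(x_0) = 0.983986, coefficient = 1
x_1 = 1.8333, f(x_1) = 0.965735, coefficient = 2
x_2 = 1.9167, f(x_2) = 0.940781, coefficient = 2
x_3 = 2.0000, f(x_3) = 0.909297, coefficient = 2
x_4 = 2.0833, f(x_4) = 0.871503, coefficient = 2
x_5 = 2.1667, f(x_5) = 0.827660, coefficient = 2
x_6 = 2.2500, f(x_6) = 0.778073, coefficient = 2
x_7 = 2.3333, f(x_7) = 0.723086, coefficient = 2
x_8 = 2.4167, f(x_8) = 0.663080, coefficient = 2
x_9 = 2.5000, f(x_9) = 0.598472, coefficient = 2
x_10 = 2.5833, f(x_10) = 0.529711, coefficient = 2
x_11 = 2.6667, f(x_11) = 0.457273, coefficient = 2
x_12 = 2.7500, f(x_12) = 0.381661, coefficient = 1

I ≈ (0.083333/2) × 17.894989 = 0.745625
Exact value: 0.746056
Error: 0.000432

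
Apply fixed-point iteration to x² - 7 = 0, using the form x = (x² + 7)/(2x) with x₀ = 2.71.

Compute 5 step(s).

Equation: x² - 7 = 0
Fixed-point form: x = (x² + 7)/(2x)
x₀ = 2.71

x_1 = g(2.710000) = 2.646513
x_2 = g(2.646513) = 2.645751
x_3 = g(2.645751) = 2.645751
x_4 = g(2.645751) = 2.645751
x_5 = g(2.645751) = 2.645751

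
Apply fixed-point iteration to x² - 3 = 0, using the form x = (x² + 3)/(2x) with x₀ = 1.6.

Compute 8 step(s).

Equation: x² - 3 = 0
Fixed-point form: x = (x² + 3)/(2x)
x₀ = 1.6

x_1 = g(1.600000) = 1.737500
x_2 = g(1.737500) = 1.732059
x_3 = g(1.732059) = 1.732051
x_4 = g(1.732051) = 1.732051
x_5 = g(1.732051) = 1.732051
x_6 = g(1.732051) = 1.732051
x_7 = g(1.732051) = 1.732051
x_8 = g(1.732051) = 1.732051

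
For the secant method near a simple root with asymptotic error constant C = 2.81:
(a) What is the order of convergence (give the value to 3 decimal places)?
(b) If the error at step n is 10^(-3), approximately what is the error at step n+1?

(a) Secant method has superlinear convergence with order φ = (1+√5)/2 ≈ 1.618.
    This means |e_{n+1}| ≈ C|e_n|^1.618.

(b) With |e_n| = 10^(-3) and C = 2.81:
    |e_{n+1}| ≈ 2.81 × (10^(-3))^1.618 = 2.81 × 10^(-4.85)

(a) ≈ 1.618 (golden ratio); (b) |e_{n+1}| ≈ 3.932e-05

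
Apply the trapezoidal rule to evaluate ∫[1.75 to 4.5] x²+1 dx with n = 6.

f(x) = x²+1
a = 1.75, b = 4.5, n = 6
h = (b - a)/n = 0.458333

Trapezoidal rule: (h/2)[f(x₀) + 2f(x₁) + 2f(x₂) + ... + f(xₙ)]

x_0 = 1.7500, f(x_0) = 4.062500, coefficient = 1
x_1 = 2.2083, f(x_1) = 5.876736, coefficient = 2
x_2 = 2.6667, f(x_2) = 8.111111, coefficient = 2
x_3 = 3.1250, f(x_3) = 10.765625, coefficient = 2
x_4 = 3.5833, f(x_4) = 13.840278, coefficient = 2
x_5 = 4.0417, f(x_5) = 17.335069, coefficient = 2
x_6 = 4.5000, f(x_6) = 21.250000, coefficient = 1

I ≈ (0.458333/2) × 137.170139 = 31.434823
Exact value: 31.338542
Error: 0.096282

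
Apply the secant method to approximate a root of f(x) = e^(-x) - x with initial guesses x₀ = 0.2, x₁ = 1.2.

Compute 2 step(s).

f(x) = e^(-x) - x
x₀ = 0.2, x₁ = 1.2

Secant formula: x_{n+1} = x_n - f(x_n)(x_n - x_{n-1})/(f(x_n) - f(x_{n-1}))

Iteration 1:
  f(0.200000) = 0.618731
  f(1.200000) = -0.898806
  x_2 = 1.200000 - (-0.898806)×(1.200000 - 0.200000)/(-0.898806 - 0.618731)
       = 0.607720
Iteration 2:
  f(1.200000) = -0.898806
  f(0.607720) = -0.063130
  x_3 = 0.607720 - (-0.063130)×(0.607720 - 1.200000)/(-0.063130 - (-0.898806))
       = 0.562978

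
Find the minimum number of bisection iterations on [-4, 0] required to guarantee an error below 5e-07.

We need (b-a)/2^n ≤ 5e-07
(0 - (-4))/2^n ≤ 5e-07
4/2^n ≤ 5e-07
2^n ≥ 8000000
n ≥ log₂(8000000) = 22.93
n ≥ 23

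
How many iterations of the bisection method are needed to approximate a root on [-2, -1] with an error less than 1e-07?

We need (b-a)/2^n ≤ 1e-07
(-1 - (-2))/2^n ≤ 1e-07
1/2^n ≤ 1e-07
2^n ≥ 10000000
n ≥ log₂(10000000) = 23.25
n ≥ 24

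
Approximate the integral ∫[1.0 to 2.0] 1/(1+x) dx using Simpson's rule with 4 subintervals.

f(x) = 1/(1+x)
a = 1.0, b = 2.0, n = 4
h = (b - a)/n = 0.250000

Simpson's rule: (h/3)[f(x₀) + 4f(x₁) + 2f(x₂) + ... + f(xₙ)]

x_0 = 1.0000, f(x_0) = 0.500000, coefficient = 1
x_1 = 1.2500, f(x_1) = 0.444444, coefficient = 4
x_2 = 1.5000, f(x_2) = 0.400000, coefficient = 2
x_3 = 1.7500, f(x_3) = 0.363636, coefficient = 4
x_4 = 2.0000, f(x_4) = 0.333333, coefficient = 1

I ≈ (0.250000/3) × 4.865657 = 0.405471
Exact value: 0.405465
Error: 0.000006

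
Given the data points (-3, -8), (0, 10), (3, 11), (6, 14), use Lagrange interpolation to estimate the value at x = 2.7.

Lagrange interpolation formula:
P(x) = Σ yᵢ × Lᵢ(x)
where Lᵢ(x) = Π_{j≠i} (x - xⱼ)/(xᵢ - xⱼ)

L_0(2.7) = (2.7 - 0)/(-3 - 0) × (2.7 - 3)/(-3 - 3) × (2.7 - 6)/(-3 - 6) = -0.016500
L_1(2.7) = (2.7 - (-3))/(0 - (-3)) × (2.7 - 3)/(0 - 3) × (2.7 - 6)/(0 - 6) = 0.104500
L_2(2.7) = (2.7 - (-3))/(3 - (-3)) × (2.7 - 0)/(3 - 0) × (2.7 - 6)/(3 - 6) = 0.940500
L_3(2.7) = (2.7 - (-3))/(6 - (-3)) × (2.7 - 0)/(6 - 0) × (2.7 - 3)/(6 - 3) = -0.028500

P(2.7) = (-8)×L_0(2.7) + 10×L_1(2.7) + 11×L_2(2.7) + 14×L_3(2.7)
P(2.7) = 11.123500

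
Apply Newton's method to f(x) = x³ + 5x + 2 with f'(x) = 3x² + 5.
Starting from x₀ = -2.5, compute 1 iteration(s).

f(x) = x³ + 5x + 2
f'(x) = 3x² + 5
x₀ = -2.5

Newton-Raphson formula: x_{n+1} = x_n - f(x_n)/f'(x_n)

Iteration 1:
  f(-2.500000) = -26.125000
  f'(-2.500000) = 23.750000
  x_1 = -2.500000 - (-26.125000)/23.750000 = -1.400000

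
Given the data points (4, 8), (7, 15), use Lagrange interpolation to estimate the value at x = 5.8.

Lagrange interpolation formula:
P(x) = Σ yᵢ × Lᵢ(x)
where Lᵢ(x) = Π_{j≠i} (x - xⱼ)/(xᵢ - xⱼ)

L_0(5.8) = (5.8 - 7)/(4 - 7) = 0.400000
L_1(5.8) = (5.8 - 4)/(7 - 4) = 0.600000

P(5.8) = 8×L_0(5.8) + 15×L_1(5.8)
P(5.8) = 12.200000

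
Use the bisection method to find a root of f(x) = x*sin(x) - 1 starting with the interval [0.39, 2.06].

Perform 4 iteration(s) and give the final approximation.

f(x) = x*sin(x) - 1
Initial interval: [0.39, 2.06]

Iteration 1:
  c_1 = (0.390000 + 2.060000)/2 = 1.225000
  f(c_1) = f(1.225000) = 0.152487
  f(a) × f(c) < 0, new interval: [0.390000, 1.225000]
Iteration 2:
  c_2 = (0.390000 + 1.225000)/2 = 0.807500
  f(c_2) = f(0.807500) = -0.416532
  f(a) × f(c) ≥ 0, new interval: [0.807500, 1.225000]
Iteration 3:
  c_3 = (0.807500 + 1.225000)/2 = 1.016250
  f(c_3) = f(1.016250) = -0.136046
  f(a) × f(c) ≥ 0, new interval: [1.016250, 1.225000]
Iteration 4:
  c_4 = (1.016250 + 1.225000)/2 = 1.120625
  f(c_4) = f(1.120625) = 0.008980
  f(a) × f(c) < 0, new interval: [1.016250, 1.120625]

After 4 iteration(s), the approximation is c_4 = 1.120625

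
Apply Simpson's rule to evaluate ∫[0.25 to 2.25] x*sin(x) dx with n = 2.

f(x) = x*sin(x)
a = 0.25, b = 2.25, n = 2
h = (b - a)/n = 1.000000

Simpson's rule: (h/3)[f(x₀) + 4f(x₁) + 2f(x₂) + ... + f(xₙ)]

x_0 = 0.2500, f(x_0) = 0.061851, coefficient = 1
x_1 = 1.2500, f(x_1) = 1.186231, coefficient = 4
x_2 = 2.2500, f(x_2) = 1.750665, coefficient = 1

I ≈ (1.000000/3) × 6.557439 = 2.185813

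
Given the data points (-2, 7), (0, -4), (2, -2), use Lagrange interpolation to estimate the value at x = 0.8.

Lagrange interpolation formula:
P(x) = Σ yᵢ × Lᵢ(x)
where Lᵢ(x) = Π_{j≠i} (x - xⱼ)/(xᵢ - xⱼ)

L_0(0.8) = (0.8 - 0)/(-2 - 0) × (0.8 - 2)/(-2 - 2) = -0.120000
L_1(0.8) = (0.8 - (-2))/(0 - (-2)) × (0.8 - 2)/(0 - 2) = 0.840000
L_2(0.8) = (0.8 - (-2))/(2 - (-2)) × (0.8 - 0)/(2 - 0) = 0.280000

P(0.8) = 7×L_0(0.8) + (-4)×L_1(0.8) + (-2)×L_2(0.8)
P(0.8) = -4.760000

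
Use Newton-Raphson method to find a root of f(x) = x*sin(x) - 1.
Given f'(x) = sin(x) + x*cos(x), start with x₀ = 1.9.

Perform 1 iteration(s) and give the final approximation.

f(x) = x*sin(x) - 1
f'(x) = sin(x) + x*cos(x)
x₀ = 1.9

Newton-Raphson formula: x_{n+1} = x_n - f(x_n)/f'(x_n)

Iteration 1:
  f(1.900000) = 0.797970
  f'(1.900000) = 0.332050
  x_1 = 1.900000 - 0.797970/0.332050 = -0.503163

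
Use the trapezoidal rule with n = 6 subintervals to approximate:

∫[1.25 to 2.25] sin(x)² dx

f(x) = sin(x)²
a = 1.25, b = 2.25, n = 6
h = (b - a)/n = 0.166667

Trapezoidal rule: (h/2)[f(x₀) + 2f(x₁) + 2f(x₂) + ... + f(xₙ)]

x_0 = 1.2500, f(x_0) = 0.900572, coefficient = 1
x_1 = 1.4167, f(x_1) = 0.976432, coefficient = 2
x_2 = 1.5833, f(x_2) = 0.999843, coefficient = 2
x_3 = 1.7500, f(x_3) = 0.968228, coefficient = 2
x_4 = 1.9167, f(x_4) = 0.885068, coefficient = 2
x_5 = 2.0833, f(x_5) = 0.759518, coefficient = 2
x_6 = 2.2500, f(x_6) = 0.605398, coefficient = 1

I ≈ (0.166667/2) × 10.684148 = 0.890346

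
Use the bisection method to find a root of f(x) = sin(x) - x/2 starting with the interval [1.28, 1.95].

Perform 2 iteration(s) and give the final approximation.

f(x) = sin(x) - x/2
Initial interval: [1.28, 1.95]

Iteration 1:
  c_1 = (1.280000 + 1.950000)/2 = 1.615000
  f(c_1) = f(1.615000) = 0.191523
  f(a) × f(c) ≥ 0, new interval: [1.615000, 1.950000]
Iteration 2:
  c_2 = (1.615000 + 1.950000)/2 = 1.782500
  f(c_2) = f(1.782500) = 0.086424
  f(a) × f(c) ≥ 0, new interval: [1.782500, 1.950000]

After 2 iteration(s), the approximation is c_2 = 1.782500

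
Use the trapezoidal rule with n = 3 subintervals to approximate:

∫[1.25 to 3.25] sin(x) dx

f(x) = sin(x)
a = 1.25, b = 3.25, n = 3
h = (b - a)/n = 0.666667

Trapezoidal rule: (h/2)[f(x₀) + 2f(x₁) + 2f(x₂) + ... + f(xₙ)]

x_0 = 1.2500, f(x_0) = 0.948985, coefficient = 1
x_1 = 1.9167, f(x_1) = 0.940781, coefficient = 2
x_2 = 2.5833, f(x_2) = 0.529711, coefficient = 2
x_3 = 3.2500, f(x_3) = -0.108195, coefficient = 1

I ≈ (0.666667/2) × 3.781772 = 1.260591
Exact value: 1.309452
Error: 0.048861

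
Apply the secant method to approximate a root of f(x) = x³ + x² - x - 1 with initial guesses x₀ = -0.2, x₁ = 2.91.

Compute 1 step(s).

f(x) = x³ + x² - x - 1
x₀ = -0.2, x₁ = 2.91

Secant formula: x_{n+1} = x_n - f(x_n)(x_n - x_{n-1})/(f(x_n) - f(x_{n-1}))

Iteration 1:
  f(-0.200000) = -0.768000
  f(2.910000) = 29.200271
  x_2 = 2.910000 - 29.200271×(2.910000 - (-0.200000))/(29.200271 - (-0.768000))
       = -0.120300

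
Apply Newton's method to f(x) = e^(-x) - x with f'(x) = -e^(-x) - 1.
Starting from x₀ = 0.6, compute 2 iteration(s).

f(x) = e^(-x) - x
f'(x) = -e^(-x) - 1
x₀ = 0.6

Newton-Raphson formula: x_{n+1} = x_n - f(x_n)/f'(x_n)

Iteration 1:
  f(0.600000) = -0.051188
  f'(0.600000) = -1.548812
  x_1 = 0.600000 - (-0.051188)/(-1.548812) = 0.566950
Iteration 2:
  f(0.566950) = 0.000303
  f'(0.566950) = -1.567253
  x_2 = 0.566950 - 0.000303/(-1.567253) = 0.567143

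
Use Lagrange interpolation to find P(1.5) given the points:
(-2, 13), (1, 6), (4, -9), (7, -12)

Lagrange interpolation formula:
P(x) = Σ yᵢ × Lᵢ(x)
where Lᵢ(x) = Π_{j≠i} (x - xⱼ)/(xᵢ - xⱼ)

L_0(1.5) = (1.5 - 1)/(-2 - 1) × (1.5 - 4)/(-2 - 4) × (1.5 - 7)/(-2 - 7) = -0.042438
L_1(1.5) = (1.5 - (-2))/(1 - (-2)) × (1.5 - 4)/(1 - 4) × (1.5 - 7)/(1 - 7) = 0.891204
L_2(1.5) = (1.5 - (-2))/(4 - (-2)) × (1.5 - 1)/(4 - 1) × (1.5 - 7)/(4 - 7) = 0.178241
L_3(1.5) = (1.5 - (-2))/(7 - (-2)) × (1.5 - 1)/(7 - 1) × (1.5 - 4)/(7 - 4) = -0.027006

P(1.5) = 13×L_0(1.5) + 6×L_1(1.5) + (-9)×L_2(1.5) + (-12)×L_3(1.5)
P(1.5) = 3.515432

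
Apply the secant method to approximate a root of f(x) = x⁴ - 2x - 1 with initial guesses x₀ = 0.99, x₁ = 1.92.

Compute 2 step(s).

f(x) = x⁴ - 2x - 1
x₀ = 0.99, x₁ = 1.92

Secant formula: x_{n+1} = x_n - f(x_n)(x_n - x_{n-1})/(f(x_n) - f(x_{n-1}))

Iteration 1:
  f(0.990000) = -2.019404
  f(1.920000) = 8.749545
  x_2 = 1.920000 - 8.749545×(1.920000 - 0.990000)/(8.749545 - (-2.019404))
       = 1.164395
Iteration 2:
  f(1.920000) = 8.749545
  f(1.164395) = -1.490556
  x_3 = 1.164395 - (-1.490556)×(1.164395 - 1.920000)/(-1.490556 - 8.749545)
       = 1.274381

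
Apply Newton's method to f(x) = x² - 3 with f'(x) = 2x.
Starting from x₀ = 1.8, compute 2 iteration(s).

f(x) = x² - 3
f'(x) = 2x
x₀ = 1.8

Newton-Raphson formula: x_{n+1} = x_n - f(x_n)/f'(x_n)

Iteration 1:
  f(1.800000) = 0.240000
  f'(1.800000) = 3.600000
  x_1 = 1.800000 - 0.240000/3.600000 = 1.733333
Iteration 2:
  f(1.733333) = 0.004444
  f'(1.733333) = 3.466667
  x_2 = 1.733333 - 0.004444/3.466667 = 1.732051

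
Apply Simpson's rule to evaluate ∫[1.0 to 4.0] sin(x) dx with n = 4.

f(x) = sin(x)
a = 1.0, b = 4.0, n = 4
h = (b - a)/n = 0.750000

Simpson's rule: (h/3)[f(x₀) + 4f(x₁) + 2f(x₂) + ... + f(xₙ)]

x_0 = 1.0000, f(x_0) = 0.841471, coefficient = 1
x_1 = 1.7500, f(x_1) = 0.983986, coefficient = 4
x_2 = 2.5000, f(x_2) = 0.598472, coefficient = 2
x_3 = 3.2500, f(x_3) = -0.108195, coefficient = 4
x_4 = 4.0000, f(x_4) = -0.756802, coefficient = 1

I ≈ (0.750000/3) × 4.784776 = 1.196194
Exact value: 1.193946
Error: 0.002248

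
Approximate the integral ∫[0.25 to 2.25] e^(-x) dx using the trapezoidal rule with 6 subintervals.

f(x) = e^(-x)
a = 0.25, b = 2.25, n = 6
h = (b - a)/n = 0.333333

Trapezoidal rule: (h/2)[f(x₀) + 2f(x₁) + 2f(x₂) + ... + f(xₙ)]

x_0 = 0.2500, f(x_0) = 0.778801, coefficient = 1
x_1 = 0.5833, f(x_1) = 0.558035, coefficient = 2
x_2 = 0.9167, f(x_2) = 0.399850, coefficient = 2
x_3 = 1.2500, f(x_3) = 0.286505, coefficient = 2
x_4 = 1.5833, f(x_4) = 0.205290, coefficient = 2
x_5 = 1.9167, f(x_5) = 0.147096, coefficient = 2
x_6 = 2.2500, f(x_6) = 0.105399, coefficient = 1

I ≈ (0.333333/2) × 4.077751 = 0.679625
Exact value: 0.673402
Error: 0.006224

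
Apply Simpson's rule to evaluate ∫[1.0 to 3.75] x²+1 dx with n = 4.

f(x) = x²+1
a = 1.0, b = 3.75, n = 4
h = (b - a)/n = 0.687500

Simpson's rule: (h/3)[f(x₀) + 4f(x₁) + 2f(x₂) + ... + f(xₙ)]

x_0 = 1.0000, f(x_0) = 2.000000, coefficient = 1
x_1 = 1.6875, f(x_1) = 3.847656, coefficient = 4
x_2 = 2.3750, f(x_2) = 6.640625, coefficient = 2
x_3 = 3.0625, f(x_3) = 10.378906, coefficient = 4
x_4 = 3.7500, f(x_4) = 15.062500, coefficient = 1

I ≈ (0.687500/3) × 87.250000 = 19.994792
Exact value: 19.994792
Error: 0.000000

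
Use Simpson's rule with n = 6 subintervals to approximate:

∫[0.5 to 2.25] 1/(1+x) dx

f(x) = 1/(1+x)
a = 0.5, b = 2.25, n = 6
h = (b - a)/n = 0.291667

Simpson's rule: (h/3)[f(x₀) + 4f(x₁) + 2f(x₂) + ... + f(xₙ)]

x_0 = 0.5000, f(x_0) = 0.666667, coefficient = 1
x_1 = 0.7917, f(x_1) = 0.558140, coefficient = 4
x_2 = 1.0833, f(x_2) = 0.480000, coefficient = 2
x_3 = 1.3750, f(x_3) = 0.421053, coefficient = 4
x_4 = 1.6667, f(x_4) = 0.375000, coefficient = 2
x_5 = 1.9583, f(x_5) = 0.338028, coefficient = 4
x_6 = 2.2500, f(x_6) = 0.307692, coefficient = 1

I ≈ (0.291667/3) × 7.953240 = 0.773232
Exact value: 0.773190
Error: 0.000042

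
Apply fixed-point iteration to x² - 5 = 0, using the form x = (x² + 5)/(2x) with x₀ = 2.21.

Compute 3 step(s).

Equation: x² - 5 = 0
Fixed-point form: x = (x² + 5)/(2x)
x₀ = 2.21

x_1 = g(2.210000) = 2.236222
x_2 = g(2.236222) = 2.236068
x_3 = g(2.236068) = 2.236068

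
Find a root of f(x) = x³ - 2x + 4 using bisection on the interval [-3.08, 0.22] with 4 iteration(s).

f(x) = x³ - 2x + 4
Initial interval: [-3.08, 0.22]

Iteration 1:
  c_1 = (-3.080000 + 0.220000)/2 = -1.430000
  f(c_1) = f(-1.430000) = 3.935793
  f(a) × f(c) < 0, new interval: [-3.080000, -1.430000]
Iteration 2:
  c_2 = (-3.080000 + (-1.430000))/2 = -2.255000
  f(c_2) = f(-2.255000) = -2.956731
  f(a) × f(c) ≥ 0, new interval: [-2.255000, -1.430000]
Iteration 3:
  c_3 = (-2.255000 + (-1.430000))/2 = -1.842500
  f(c_3) = f(-1.842500) = 1.430069
  f(a) × f(c) < 0, new interval: [-2.255000, -1.842500]
Iteration 4:
  c_4 = (-2.255000 + (-1.842500))/2 = -2.048750
  f(c_4) = f(-2.048750) = -0.501875
  f(a) × f(c) ≥ 0, new interval: [-2.048750, -1.842500]

After 4 iteration(s), the approximation is c_4 = -2.048750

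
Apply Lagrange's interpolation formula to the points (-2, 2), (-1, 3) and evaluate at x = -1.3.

Lagrange interpolation formula:
P(x) = Σ yᵢ × Lᵢ(x)
where Lᵢ(x) = Π_{j≠i} (x - xⱼ)/(xᵢ - xⱼ)

L_0(-1.3) = (-1.3 - (-1))/(-2 - (-1)) = 0.300000
L_1(-1.3) = (-1.3 - (-2))/(-1 - (-2)) = 0.700000

P(-1.3) = 2×L_0(-1.3) + 3×L_1(-1.3)
P(-1.3) = 2.700000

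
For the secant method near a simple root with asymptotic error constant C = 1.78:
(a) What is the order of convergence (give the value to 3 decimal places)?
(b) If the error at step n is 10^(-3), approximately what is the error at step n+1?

(a) Secant method has superlinear convergence with order φ = (1+√5)/2 ≈ 1.618.
    This means |e_{n+1}| ≈ C|e_n|^1.618.

(b) With |e_n| = 10^(-3) and C = 1.78:
    |e_{n+1}| ≈ 1.78 × (10^(-3))^1.618 = 1.78 × 10^(-4.85)

(a) ≈ 1.618 (golden ratio); (b) |e_{n+1}| ≈ 2.491e-05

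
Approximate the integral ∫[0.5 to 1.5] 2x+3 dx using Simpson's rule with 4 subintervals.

f(x) = 2x+3
a = 0.5, b = 1.5, n = 4
h = (b - a)/n = 0.250000

Simpson's rule: (h/3)[f(x₀) + 4f(x₁) + 2f(x₂) + ... + f(xₙ)]

x_0 = 0.5000, f(x_0) = 4.000000, coefficient = 1
x_1 = 0.7500, f(x_1) = 4.500000, coefficient = 4
x_2 = 1.0000, f(x_2) = 5.000000, coefficient = 2
x_3 = 1.2500, f(x_3) = 5.500000, coefficient = 4
x_4 = 1.5000, f(x_4) = 6.000000, coefficient = 1

I ≈ (0.250000/3) × 60.000000 = 5.000000
Exact value: 5.000000
Error: 0.000000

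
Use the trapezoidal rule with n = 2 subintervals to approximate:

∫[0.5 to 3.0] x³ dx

f(x) = x³
a = 0.5, b = 3.0, n = 2
h = (b - a)/n = 1.250000

Trapezoidal rule: (h/2)[f(x₀) + 2f(x₁) + 2f(x₂) + ... + f(xₙ)]

x_0 = 0.5000, f(x_0) = 0.125000, coefficient = 1
x_1 = 1.7500, f(x_1) = 5.359375, coefficient = 2
x_2 = 3.0000, f(x_2) = 27.000000, coefficient = 1

I ≈ (1.250000/2) × 37.843750 = 23.652344
Exact value: 20.234375
Error: 3.417969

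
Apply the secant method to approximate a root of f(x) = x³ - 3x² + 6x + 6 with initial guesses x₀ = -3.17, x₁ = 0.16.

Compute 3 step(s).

f(x) = x³ - 3x² + 6x + 6
x₀ = -3.17, x₁ = 0.16

Secant formula: x_{n+1} = x_n - f(x_n)(x_n - x_{n-1})/(f(x_n) - f(x_{n-1}))

Iteration 1:
  f(-3.170000) = -75.021713
  f(0.160000) = 6.887296
  x_2 = 0.160000 - 6.887296×(0.160000 - (-3.170000))/(6.887296 - (-75.021713))
       = -0.120002
Iteration 2:
  f(0.160000) = 6.887296
  f(-0.120002) = 5.235058
  x_3 = -0.120002 - 5.235058×(-0.120002 - 0.160000)/(5.235058 - 6.887296)
       = -1.007179
Iteration 3:
  f(-0.120002) = 5.235058
  f(-1.007179) = -4.107991
  x_4 = -1.007179 - (-4.107991)×(-1.007179 - (-0.120002))/(-4.107991 - 5.235058)
       = -0.617101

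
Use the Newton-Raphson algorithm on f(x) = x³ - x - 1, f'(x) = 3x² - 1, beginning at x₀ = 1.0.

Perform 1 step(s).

f(x) = x³ - x - 1
f'(x) = 3x² - 1
x₀ = 1.0

Newton-Raphson formula: x_{n+1} = x_n - f(x_n)/f'(x_n)

Iteration 1:
  f(1.000000) = -1.000000
  f'(1.000000) = 2.000000
  x_1 = 1.000000 - (-1.000000)/2.000000 = 1.500000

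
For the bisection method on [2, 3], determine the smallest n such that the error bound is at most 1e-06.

We need (b-a)/2^n ≤ 1e-06
(3 - 2)/2^n ≤ 1e-06
1/2^n ≤ 1e-06
2^n ≥ 1000000
n ≥ log₂(1000000) = 19.93
n ≥ 20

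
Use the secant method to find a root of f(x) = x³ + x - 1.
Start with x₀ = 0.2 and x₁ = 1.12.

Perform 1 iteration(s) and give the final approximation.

f(x) = x³ + x - 1
x₀ = 0.2, x₁ = 1.12

Secant formula: x_{n+1} = x_n - f(x_n)(x_n - x_{n-1})/(f(x_n) - f(x_{n-1}))

Iteration 1:
  f(0.200000) = -0.792000
  f(1.120000) = 1.524928
  x_2 = 1.120000 - 1.524928×(1.120000 - 0.200000)/(1.524928 - (-0.792000))
       = 0.514485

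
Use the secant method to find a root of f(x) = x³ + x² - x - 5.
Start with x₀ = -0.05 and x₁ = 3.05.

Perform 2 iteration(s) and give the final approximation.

f(x) = x³ + x² - x - 5
x₀ = -0.05, x₁ = 3.05

Secant formula: x_{n+1} = x_n - f(x_n)(x_n - x_{n-1})/(f(x_n) - f(x_{n-1}))

Iteration 1:
  f(-0.050000) = -4.947625
  f(3.050000) = 29.625125
  x_2 = 3.050000 - 29.625125×(3.050000 - (-0.050000))/(29.625125 - (-4.947625))
       = 0.393634
Iteration 2:
  f(3.050000) = 29.625125
  f(0.393634) = -5.177694
  x_3 = 0.393634 - (-5.177694)×(0.393634 - 3.050000)/(-5.177694 - 29.625125)
       = 0.788827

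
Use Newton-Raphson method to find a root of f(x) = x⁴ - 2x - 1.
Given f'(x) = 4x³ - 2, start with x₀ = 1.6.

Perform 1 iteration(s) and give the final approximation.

f(x) = x⁴ - 2x - 1
f'(x) = 4x³ - 2
x₀ = 1.6

Newton-Raphson formula: x_{n+1} = x_n - f(x_n)/f'(x_n)

Iteration 1:
  f(1.600000) = 2.353600
  f'(1.600000) = 14.384000
  x_1 = 1.600000 - 2.353600/14.384000 = 1.436374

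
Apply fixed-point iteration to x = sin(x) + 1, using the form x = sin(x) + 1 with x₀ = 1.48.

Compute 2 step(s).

Equation: x = sin(x) + 1
Fixed-point form: x = sin(x) + 1
x₀ = 1.48

x_1 = g(1.480000) = 1.995881
x_2 = g(1.995881) = 1.911004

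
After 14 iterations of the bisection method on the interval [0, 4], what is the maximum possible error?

Bisection error bound: |error| ≤ (b-a)/2^n
|error| ≤ (4 - 0)/2^14 = 4/2^14
|error| ≤ 0.0002441406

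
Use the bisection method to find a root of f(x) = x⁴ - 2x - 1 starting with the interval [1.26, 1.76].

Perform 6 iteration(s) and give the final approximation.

f(x) = x⁴ - 2x - 1
Initial interval: [1.26, 1.76]

Iteration 1:
  c_1 = (1.260000 + 1.760000)/2 = 1.510000
  f(c_1) = f(1.510000) = 1.178856
  f(a) × f(c) < 0, new interval: [1.260000, 1.510000]
Iteration 2:
  c_2 = (1.260000 + 1.510000)/2 = 1.385000
  f(c_2) = f(1.385000) = -0.090413
  f(a) × f(c) ≥ 0, new interval: [1.385000, 1.510000]
Iteration 3:
  c_3 = (1.385000 + 1.510000)/2 = 1.447500
  f(c_3) = f(1.447500) = 0.495099
  f(a) × f(c) < 0, new interval: [1.385000, 1.447500]
Iteration 4:
  c_4 = (1.385000 + 1.447500)/2 = 1.416250
  f(c_4) = f(1.416250) = 0.190589
  f(a) × f(c) < 0, new interval: [1.385000, 1.416250]
Iteration 5:
  c_5 = (1.385000 + 1.416250)/2 = 1.400625
  f(c_5) = f(1.400625) = 0.047215
  f(a) × f(c) < 0, new interval: [1.385000, 1.400625]
Iteration 6:
  c_6 = (1.385000 + 1.400625)/2 = 1.392813
  f(c_6) = f(1.392813) = -0.022310
  f(a) × f(c) ≥ 0, new interval: [1.392813, 1.400625]

After 6 iteration(s), the approximation is c_6 = 1.392813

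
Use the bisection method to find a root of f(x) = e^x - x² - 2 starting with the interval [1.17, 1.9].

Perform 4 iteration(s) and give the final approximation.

f(x) = e^x - x² - 2
Initial interval: [1.17, 1.9]

Iteration 1:
  c_1 = (1.170000 + 1.900000)/2 = 1.535000
  f(c_1) = f(1.535000) = 0.285101
  f(a) × f(c) < 0, new interval: [1.170000, 1.535000]
Iteration 2:
  c_2 = (1.170000 + 1.535000)/2 = 1.352500
  f(c_2) = f(1.352500) = 0.037825
  f(a) × f(c) < 0, new interval: [1.170000, 1.352500]
Iteration 3:
  c_3 = (1.170000 + 1.352500)/2 = 1.261250
  f(c_3) = f(1.261250) = -0.060921
  f(a) × f(c) ≥ 0, new interval: [1.261250, 1.352500]
Iteration 4:
  c_4 = (1.261250 + 1.352500)/2 = 1.306875
  f(c_4) = f(1.306875) = -0.013312
  f(a) × f(c) ≥ 0, new interval: [1.306875, 1.352500]

After 4 iteration(s), the approximation is c_4 = 1.306875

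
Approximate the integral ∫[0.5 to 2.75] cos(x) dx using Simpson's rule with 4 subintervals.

f(x) = cos(x)
a = 0.5, b = 2.75, n = 4
h = (b - a)/n = 0.562500

Simpson's rule: (h/3)[f(x₀) + 4f(x₁) + 2f(x₂) + ... + f(xₙ)]

x_0 = 0.5000, f(x_0) = 0.877583, coefficient = 1
x_1 = 1.0625, f(x_1) = 0.486690, coefficient = 4
x_2 = 1.6250, f(x_2) = -0.054177, coefficient = 2
x_3 = 2.1875, f(x_3) = -0.578349, coefficient = 4
x_4 = 2.7500, f(x_4) = -0.924302, coefficient = 1

I ≈ (0.562500/3) × -0.521712 = -0.097821
Exact value: -0.097765
Error: 0.000056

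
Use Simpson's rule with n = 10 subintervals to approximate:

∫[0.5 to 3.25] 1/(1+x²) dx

f(x) = 1/(1+x²)
a = 0.5, b = 3.25, n = 10
h = (b - a)/n = 0.275000

Simpson's rule: (h/3)[f(x₀) + 4f(x₁) + 2f(x₂) + ... + f(xₙ)]

x_0 = 0.5000, f(x_0) = 0.800000, coefficient = 1
x_1 = 0.7750, f(x_1) = 0.624756, coefficient = 4
x_2 = 1.0500, f(x_2) = 0.475624, coefficient = 2
x_3 = 1.3250, f(x_3) = 0.362894, coefficient = 4
x_4 = 1.6000, f(x_4) = 0.280899, coefficient = 2
x_5 = 1.8750, f(x_5) = 0.221453, coefficient = 4
x_6 = 2.1500, f(x_6) = 0.177857, coefficient = 2
x_7 = 2.4250, f(x_7) = 0.145336, coefficient = 4
x_8 = 2.7000, f(x_8) = 0.120627, coefficient = 2
x_9 = 2.9750, f(x_9) = 0.101516, coefficient = 4
x_10 = 3.2500, f(x_10) = 0.086486, coefficient = 1

I ≈ (0.275000/3) × 8.820322 = 0.808530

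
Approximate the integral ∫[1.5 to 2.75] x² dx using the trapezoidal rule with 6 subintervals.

f(x) = x²
a = 1.5, b = 2.75, n = 6
h = (b - a)/n = 0.208333

Trapezoidal rule: (h/2)[f(x₀) + 2f(x₁) + 2f(x₂) + ... + f(xₙ)]

x_0 = 1.5000, f(x_0) = 2.250000, coefficient = 1
x_1 = 1.7083, f(x_1) = 2.918403, coefficient = 2
x_2 = 1.9167, f(x_2) = 3.673611, coefficient = 2
x_3 = 2.1250, f(x_3) = 4.515625, coefficient = 2
x_4 = 2.3333, f(x_4) = 5.444444, coefficient = 2
x_5 = 2.5417, f(x_5) = 6.460069, coefficient = 2
x_6 = 2.7500, f(x_6) = 7.562500, coefficient = 1

I ≈ (0.208333/2) × 55.836806 = 5.816334
Exact value: 5.807292
Error: 0.009042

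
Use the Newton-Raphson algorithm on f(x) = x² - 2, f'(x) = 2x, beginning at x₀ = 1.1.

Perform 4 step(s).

f(x) = x² - 2
f'(x) = 2x
x₀ = 1.1

Newton-Raphson formula: x_{n+1} = x_n - f(x_n)/f'(x_n)

Iteration 1:
  f(1.100000) = -0.790000
  f'(1.100000) = 2.200000
  x_1 = 1.100000 - (-0.790000)/2.200000 = 1.459091
Iteration 2:
  f(1.459091) = 0.128946
  f'(1.459091) = 2.918182
  x_2 = 1.459091 - 0.128946/2.918182 = 1.414904
Iteration 3:
  f(1.414904) = 0.001953
  f'(1.414904) = 2.829807
  x_3 = 1.414904 - 0.001953/2.829807 = 1.414214
Iteration 4:
  f(1.414214) = 0.000000
  f'(1.414214) = 2.828427
  x_4 = 1.414214 - 0.000000/2.828427 = 1.414214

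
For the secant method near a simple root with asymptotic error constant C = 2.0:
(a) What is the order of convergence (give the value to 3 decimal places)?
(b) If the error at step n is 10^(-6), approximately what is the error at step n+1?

(a) Secant method has superlinear convergence with order φ = (1+√5)/2 ≈ 1.618.
    This means |e_{n+1}| ≈ C|e_n|^1.618.

(b) With |e_n| = 10^(-6) and C = 2.0:
    |e_{n+1}| ≈ 2.0 × (10^(-6))^1.618 = 2.0 × 10^(-9.71)

(a) ≈ 1.618 (golden ratio); (b) |e_{n+1}| ≈ 3.916e-10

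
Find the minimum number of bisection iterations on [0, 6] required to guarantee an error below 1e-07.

We need (b-a)/2^n ≤ 1e-07
(6 - 0)/2^n ≤ 1e-07
6/2^n ≤ 1e-07
2^n ≥ 60000000
n ≥ log₂(60000000) = 25.84
n ≥ 26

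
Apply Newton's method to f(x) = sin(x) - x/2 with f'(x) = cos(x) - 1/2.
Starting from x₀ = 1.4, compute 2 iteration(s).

f(x) = sin(x) - x/2
f'(x) = cos(x) - 1/2
x₀ = 1.4

Newton-Raphson formula: x_{n+1} = x_n - f(x_n)/f'(x_n)

Iteration 1:
  f(1.400000) = 0.285450
  f'(1.400000) = -0.330033
  x_1 = 1.400000 - 0.285450/(-0.330033) = 2.264913
Iteration 2:
  f(2.264913) = -0.363838
  f'(2.264913) = -1.139707
  x_2 = 2.264913 - (-0.363838)/(-1.139707) = 1.945675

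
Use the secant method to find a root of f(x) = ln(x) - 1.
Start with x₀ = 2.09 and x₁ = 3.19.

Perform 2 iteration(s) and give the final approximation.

f(x) = ln(x) - 1
x₀ = 2.09, x₁ = 3.19

Secant formula: x_{n+1} = x_n - f(x_n)(x_n - x_{n-1})/(f(x_n) - f(x_{n-1}))

Iteration 1:
  f(2.090000) = -0.262836
  f(3.190000) = 0.160021
  x_2 = 3.190000 - 0.160021×(3.190000 - 2.090000)/(0.160021 - (-0.262836))
       = 2.773729
Iteration 2:
  f(3.190000) = 0.160021
  f(2.773729) = 0.020193
  x_3 = 2.773729 - 0.020193×(2.773729 - 3.190000)/(0.020193 - 0.160021)
       = 2.713615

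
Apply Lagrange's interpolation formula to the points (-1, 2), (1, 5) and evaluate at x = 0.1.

Lagrange interpolation formula:
P(x) = Σ yᵢ × Lᵢ(x)
where Lᵢ(x) = Π_{j≠i} (x - xⱼ)/(xᵢ - xⱼ)

L_0(0.1) = (0.1 - 1)/(-1 - 1) = 0.450000
L_1(0.1) = (0.1 - (-1))/(1 - (-1)) = 0.550000

P(0.1) = 2×L_0(0.1) + 5×L_1(0.1)
P(0.1) = 3.650000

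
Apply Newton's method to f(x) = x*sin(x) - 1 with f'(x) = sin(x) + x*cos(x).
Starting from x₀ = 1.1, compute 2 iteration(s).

f(x) = x*sin(x) - 1
f'(x) = sin(x) + x*cos(x)
x₀ = 1.1

Newton-Raphson formula: x_{n+1} = x_n - f(x_n)/f'(x_n)

Iteration 1:
  f(1.100000) = -0.019672
  f'(1.100000) = 1.390163
  x_1 = 1.100000 - (-0.019672)/1.390163 = 1.114151
Iteration 2:
  f(1.114151) = -0.000009
  f'(1.114151) = 1.388810
  x_2 = 1.114151 - (-0.000009)/1.388810 = 1.114157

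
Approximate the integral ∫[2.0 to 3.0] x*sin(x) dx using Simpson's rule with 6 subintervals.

f(x) = x*sin(x)
a = 2.0, b = 3.0, n = 6
h = (b - a)/n = 0.166667

Simpson's rule: (h/3)[f(x₀) + 4f(x₁) + 2f(x₂) + ... + f(xₙ)]

x_0 = 2.0000, f(x_0) = 1.818595, coefficient = 1
x_1 = 2.1667, f(x_1) = 1.793264, coefficient = 4
x_2 = 2.3333, f(x_2) = 1.687200, coefficient = 2
x_3 = 2.5000, f(x_3) = 1.496180, coefficient = 4
x_4 = 2.6667, f(x_4) = 1.219394, coefficient = 2
x_5 = 2.8333, f(x_5) = 0.859635, coefficient = 4
x_6 = 3.0000, f(x_6) = 0.423360, coefficient = 1

I ≈ (0.166667/3) × 24.651459 = 1.369526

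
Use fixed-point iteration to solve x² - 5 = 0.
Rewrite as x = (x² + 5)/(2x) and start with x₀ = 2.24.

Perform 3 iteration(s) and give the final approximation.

Equation: x² - 5 = 0
Fixed-point form: x = (x² + 5)/(2x)
x₀ = 2.24

x_1 = g(2.240000) = 2.236071
x_2 = g(2.236071) = 2.236068
x_3 = g(2.236068) = 2.236068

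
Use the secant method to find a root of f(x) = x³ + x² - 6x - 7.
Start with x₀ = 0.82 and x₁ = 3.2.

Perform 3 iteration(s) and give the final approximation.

f(x) = x³ + x² - 6x - 7
x₀ = 0.82, x₁ = 3.2

Secant formula: x_{n+1} = x_n - f(x_n)(x_n - x_{n-1})/(f(x_n) - f(x_{n-1}))

Iteration 1:
  f(0.820000) = -10.696232
  f(3.200000) = 16.808000
  x_2 = 3.200000 - 16.808000×(3.200000 - 0.820000)/(16.808000 - (-10.696232))
       = 1.745568
Iteration 2:
  f(3.200000) = 16.808000
  f(1.745568) = -9.107642
  x_3 = 1.745568 - (-9.107642)×(1.745568 - 3.200000)/(-9.107642 - 16.808000)
       = 2.256705
Iteration 3:
  f(1.745568) = -9.107642
  f(2.256705) = -3.954752
  x_4 = 2.256705 - (-3.954752)×(2.256705 - 1.745568)/(-3.954752 - (-9.107642))
       = 2.648994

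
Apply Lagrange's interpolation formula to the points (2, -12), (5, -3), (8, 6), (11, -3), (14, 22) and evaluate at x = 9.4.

Lagrange interpolation formula:
P(x) = Σ yᵢ × Lᵢ(x)
where Lᵢ(x) = Π_{j≠i} (x - xⱼ)/(xᵢ - xⱼ)

L_0(9.4) = (9.4 - 5)/(2 - 5) × (9.4 - 8)/(2 - 8) × (9.4 - 11)/(2 - 11) × (9.4 - 14)/(2 - 14) = 0.023322
L_1(9.4) = (9.4 - 2)/(5 - 2) × (9.4 - 8)/(5 - 8) × (9.4 - 11)/(5 - 11) × (9.4 - 14)/(5 - 14) = -0.156892
L_2(9.4) = (9.4 - 2)/(8 - 2) × (9.4 - 5)/(8 - 5) × (9.4 - 11)/(8 - 11) × (9.4 - 14)/(8 - 14) = 0.739635
L_3(9.4) = (9.4 - 2)/(11 - 2) × (9.4 - 5)/(11 - 5) × (9.4 - 8)/(11 - 8) × (9.4 - 14)/(11 - 14) = 0.431453
L_4(9.4) = (9.4 - 2)/(14 - 2) × (9.4 - 5)/(14 - 5) × (9.4 - 8)/(14 - 8) × (9.4 - 11)/(14 - 11) = -0.037518

P(9.4) = (-12)×L_0(9.4) + (-3)×L_1(9.4) + 6×L_2(9.4) + (-3)×L_3(9.4) + 22×L_4(9.4)
P(9.4) = 2.508872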